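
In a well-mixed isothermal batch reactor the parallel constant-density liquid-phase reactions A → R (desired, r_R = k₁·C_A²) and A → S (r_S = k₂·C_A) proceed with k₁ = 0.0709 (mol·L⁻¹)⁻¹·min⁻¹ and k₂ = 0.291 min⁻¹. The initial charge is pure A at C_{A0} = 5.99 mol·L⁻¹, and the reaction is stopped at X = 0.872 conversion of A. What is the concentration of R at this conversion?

2.23 mol·L⁻¹

C_A = C_{A0}(1−X) = 0.7667 mol·L⁻¹.
Along a PFR/batch, dC_S/dC_A = −r_S/(r_R+r_S) = −k₂/(k₂+k₁·C_A).
Integrating from C_{A0} to C_A: C_S = (0.291/0.0709)·ln[(0.291+0.0709·5.99)/(0.291+0.0709·0.767)] = 4.104·ln(0.7157/0.3454) = 2.991 mol·L⁻¹.
Then C_R = (C_{A0}−C_A) − C_S = 5.223 − 2.991 = 2.233 mol·L⁻¹.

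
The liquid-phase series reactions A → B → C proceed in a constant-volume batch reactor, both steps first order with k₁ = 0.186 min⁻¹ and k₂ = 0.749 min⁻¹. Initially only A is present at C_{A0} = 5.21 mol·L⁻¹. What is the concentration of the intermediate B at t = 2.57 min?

0.816 mol·L⁻¹

For first-order series with pure A initially, C_B(t) = k₁C_{A0}/(k₂−k₁)·(e^(−k₁t) − e^(−k₂t)).
e^(−k₁t) = e^(−0.186×2.57) = e^(−0.4780) = 0.6200; e^(−k₂t) = e^(−1.925) = 0.1459.
C_B = 0.186×5.21/(0.749−0.186) × (0.6200−0.1459) = 1.721×0.4741 = 0.8161 mol·L⁻¹.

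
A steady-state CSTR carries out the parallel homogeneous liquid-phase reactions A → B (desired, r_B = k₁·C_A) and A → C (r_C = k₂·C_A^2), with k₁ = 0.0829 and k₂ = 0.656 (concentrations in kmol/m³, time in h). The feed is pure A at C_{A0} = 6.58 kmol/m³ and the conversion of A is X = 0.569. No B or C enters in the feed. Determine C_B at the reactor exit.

0.160 kmol/m³

Exit C_A = C_{A0}(1−X) = 6.58×0.431 = 2.836 kmol/m³.
Rates in a CSTR are evaluated at the outlet concentration: r_B = 0.0829×2.836 = 0.2351, r_C = 0.656×2.836^2 = 5.276.
Fraction of consumed A going to B: r_B/(r_B+r_C) = 0.04266.
C_B = 0.04266·C_{A0}·X = 0.04266×6.58×0.569 = 0.160 kmol/m³.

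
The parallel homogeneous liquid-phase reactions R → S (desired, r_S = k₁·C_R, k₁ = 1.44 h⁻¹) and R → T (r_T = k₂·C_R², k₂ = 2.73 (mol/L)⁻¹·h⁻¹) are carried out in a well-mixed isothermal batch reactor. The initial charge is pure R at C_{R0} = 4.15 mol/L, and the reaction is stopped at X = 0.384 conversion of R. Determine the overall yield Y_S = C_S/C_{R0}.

0.0529

C_R = C_{R0}(1−X) = 2.556 mol/L.
Along a PFR/batch, dC_S/dC_R = −r_S/(r_S+r_T) = −k₁/(k₁+k₂·C_R).
Integrating from C_{R0} to C_R: C_S = (1.44/2.73)·ln[(1.44+2.73·4.15)/(1.44+2.73·2.56)] = 0.5275·ln(12.77/8.419) = 0.2197 mol/L.
Y_S = C_S/C_{R0} = 0.2197/4.15 = 0.0529.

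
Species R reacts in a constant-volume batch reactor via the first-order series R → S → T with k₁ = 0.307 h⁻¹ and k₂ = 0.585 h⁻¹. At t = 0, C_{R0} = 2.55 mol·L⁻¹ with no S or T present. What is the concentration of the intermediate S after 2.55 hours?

Solving the coupled first-order balances gives C_S(t) = [k₁/(k₂−k₁)]·C_{R0}·(e^(−k₁t) − e^(−k₂t)).
e^(−k₁t) = e^(−0.307×2.55) = e^(−0.7828) = 0.4571; e^(−k₂t) = e^(−1.492) = 0.2250.
C_S = 0.307×2.55/(0.585−0.307) × (0.4571−0.2250) = 2.816×0.2321 = 0.6537 mol·L⁻¹.

0.654 mol·L⁻¹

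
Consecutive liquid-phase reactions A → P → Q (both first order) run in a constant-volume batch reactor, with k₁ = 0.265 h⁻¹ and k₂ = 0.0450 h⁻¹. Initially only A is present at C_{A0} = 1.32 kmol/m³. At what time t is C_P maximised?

For first-order series the maximum of C_P occurs at t_opt = ln(k₂/k₁)/(k₂−k₁).
= ln(0.0450/0.265)/(0.0450−0.265) = ln(0.1698)/-0.2200 = -1.773/-0.2200 = 8.06 h.

8.06 h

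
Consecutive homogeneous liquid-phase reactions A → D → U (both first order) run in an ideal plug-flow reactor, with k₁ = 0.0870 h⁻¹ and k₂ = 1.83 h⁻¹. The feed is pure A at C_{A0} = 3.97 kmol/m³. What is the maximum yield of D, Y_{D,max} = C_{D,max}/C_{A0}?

0.0408

Evaluating C_D at τ_opt = ln(k₂/k₁)/(k₂−k₁) gives C_{D,max}/C_{A0} = (k₁/k₂)^[k₂/(k₂−k₁)].
= (0.0870/1.83)^(1.83/(1.83−0.0870)) = (0.04754)^(1.050) = 0.04084.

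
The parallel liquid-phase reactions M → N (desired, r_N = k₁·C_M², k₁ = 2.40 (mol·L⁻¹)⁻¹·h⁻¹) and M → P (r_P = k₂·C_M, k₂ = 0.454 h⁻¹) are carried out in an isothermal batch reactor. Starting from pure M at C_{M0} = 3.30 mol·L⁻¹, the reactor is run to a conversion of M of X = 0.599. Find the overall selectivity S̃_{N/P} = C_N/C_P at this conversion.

C_M = C_{M0}(1−X) = 1.323 mol·L⁻¹.
Along a PFR/batch, dC_P/dC_M = −r_P/(r_N+r_P) = −k₂/(k₂+k₁·C_M).
Integrating from C_{M0} to C_M: C_P = (0.454/2.40)·ln[(0.454+2.40·3.30)/(0.454+2.40·1.32)] = 0.1892·ln(8.374/3.630) = 0.1581 mol·L⁻¹.
Then C_N = (C_{M0}−C_M) − C_P = 1.977 − 0.1581 = 1.819 mol·L⁻¹.
S̃_{N/P} = C_N/C_P = 1.819/0.1581 = 11.5.

11.5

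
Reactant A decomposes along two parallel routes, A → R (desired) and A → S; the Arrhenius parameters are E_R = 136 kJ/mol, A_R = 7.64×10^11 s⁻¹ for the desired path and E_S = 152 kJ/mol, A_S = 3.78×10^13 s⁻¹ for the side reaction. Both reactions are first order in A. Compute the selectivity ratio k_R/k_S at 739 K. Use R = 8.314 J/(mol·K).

0.273

k_R/k_S = (A_R/A_S)·exp[−(E_R−E_S)/(RT)] = (A_R/A_S)·exp[(E_S−E_R)/(RT)].
(E_S−E_R)/(RT) = (152−136)×10³/(8.314×739) = 16000/6144 = 2.604.
k_R/k_S = (7.64×10^11/3.78×10^13)·exp(2.604) = 0.02021 × 13.52 = 0.273.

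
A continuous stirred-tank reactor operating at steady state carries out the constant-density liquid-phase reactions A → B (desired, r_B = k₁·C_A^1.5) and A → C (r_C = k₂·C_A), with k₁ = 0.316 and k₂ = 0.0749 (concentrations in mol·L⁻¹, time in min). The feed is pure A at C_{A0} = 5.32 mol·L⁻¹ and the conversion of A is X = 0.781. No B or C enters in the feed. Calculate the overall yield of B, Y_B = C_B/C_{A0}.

Exit C_A = C_{A0}(1−X) = 5.32×0.219 = 1.165 mol·L⁻¹.
Rates in a CSTR are evaluated at the outlet concentration: r_B = 0.316×1.165^1.5 = 0.3974, r_C = 0.0749×1.165 = 0.08726.
Fraction of consumed A going to B: r_B/(r_B+r_C) = 0.8199.
C_B = 0.8199·C_{A0}·X = 0.8199×5.32×0.781 = 3.41 mol·L⁻¹; Y_B = C_B/C_{A0} = 0.640.

0.640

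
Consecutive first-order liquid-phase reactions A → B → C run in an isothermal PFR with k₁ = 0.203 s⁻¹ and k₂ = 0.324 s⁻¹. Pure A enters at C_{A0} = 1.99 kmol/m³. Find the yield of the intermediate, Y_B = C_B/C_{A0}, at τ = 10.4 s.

The intermediate concentration in a first-order A→B→C sequence is C_B = k₁C_{A0}(e^(−k₁τ) − e^(−k₂τ))/(k₂−k₁).
e^(−k₁τ) = e^(−0.203×10.4) = e^(−2.111) = 0.1211; e^(−k₂τ) = e^(−3.370) = 0.03440.
C_B = 0.203×1.99/(0.324−0.203) × (0.1211−0.03440) = 3.339×0.08669 = 0.2894 kmol/m³.
Y_B = C_B/C_{A0} = 0.2894/1.99 = 0.145.

0.145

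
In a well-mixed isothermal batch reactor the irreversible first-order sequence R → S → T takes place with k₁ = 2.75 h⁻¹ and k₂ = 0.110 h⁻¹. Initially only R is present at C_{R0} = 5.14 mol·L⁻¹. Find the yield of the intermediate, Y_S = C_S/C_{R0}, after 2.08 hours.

0.825

For first-order series with pure R initially, C_S(t) = k₁C_{R0}/(k₂−k₁)·(e^(−k₁t) − e^(−k₂t)).
e^(−k₁t) = e^(−2.75×2.08) = e^(−5.720) = 0.003280; e^(−k₂t) = e^(−0.2288) = 0.7955.
C_S = 2.75×5.14/(0.110−2.75) × (0.003280−0.7955) = (-5.354)×(-0.7922) = 4.242 mol·L⁻¹.
Y_S = C_S/C_{R0} = 4.242/5.14 = 0.825.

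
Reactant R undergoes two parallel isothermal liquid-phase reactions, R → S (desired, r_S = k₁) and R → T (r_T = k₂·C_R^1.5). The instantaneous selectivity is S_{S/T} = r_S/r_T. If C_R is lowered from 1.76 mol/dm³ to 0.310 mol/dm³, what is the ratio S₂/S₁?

13.5

S_{S/T} = (k₁/k₂)·C_R^-1.5, so S₂/S₁ = (C_{R,2}/C_{R,1})^-1.5.
= (0.310/1.76)^(-1.5) = (0.1761)^(-1.5) = 13.5.
Selectivity toward S rises as C_R falls — low-concentration operation is favoured.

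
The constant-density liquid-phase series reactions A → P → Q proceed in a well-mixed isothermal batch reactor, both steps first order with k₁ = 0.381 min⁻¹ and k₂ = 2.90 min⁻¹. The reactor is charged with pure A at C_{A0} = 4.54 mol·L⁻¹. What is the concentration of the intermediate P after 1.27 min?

0.406 mol·L⁻¹

Solving the coupled first-order balances gives C_P(t) = [k₁/(k₂−k₁)]·C_{A0}·(e^(−k₁t) − e^(−k₂t)).
e^(−k₁t) = e^(−0.381×1.27) = e^(−0.4839) = 0.6164; e^(−k₂t) = e^(−3.683) = 0.02515.
C_P = 0.381×4.54/(2.90−0.381) × (0.6164−0.02515) = 0.6867×0.5912 = 0.4060 mol·L⁻¹.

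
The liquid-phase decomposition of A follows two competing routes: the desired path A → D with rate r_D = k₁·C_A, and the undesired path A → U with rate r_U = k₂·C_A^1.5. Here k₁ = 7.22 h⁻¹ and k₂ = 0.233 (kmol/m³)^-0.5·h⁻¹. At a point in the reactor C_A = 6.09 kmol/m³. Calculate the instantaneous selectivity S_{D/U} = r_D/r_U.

12.6

S_{D/U} = r_D/r_U = (k₁·C_A)/(k₂·C_A^1.5) = (k₁/k₂)·C_A^-0.5.
= (7.22×6.090) / (0.233×6.090^1.5) = 43.97/3.502 = 12.6.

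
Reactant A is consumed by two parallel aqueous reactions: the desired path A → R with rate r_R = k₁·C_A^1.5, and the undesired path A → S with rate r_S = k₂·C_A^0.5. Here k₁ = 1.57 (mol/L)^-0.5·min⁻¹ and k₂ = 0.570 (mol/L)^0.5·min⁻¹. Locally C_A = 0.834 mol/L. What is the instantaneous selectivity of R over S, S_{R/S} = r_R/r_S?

S_{R/S} = r_R/r_S = (k₁·C_A^1.5)/(k₂·C_A^0.5) = (k₁/k₂)·C_A.
= (1.57×0.8340^1.5) / (0.570×0.8340^0.5) = 1.196/0.5205 = 2.30.

2.30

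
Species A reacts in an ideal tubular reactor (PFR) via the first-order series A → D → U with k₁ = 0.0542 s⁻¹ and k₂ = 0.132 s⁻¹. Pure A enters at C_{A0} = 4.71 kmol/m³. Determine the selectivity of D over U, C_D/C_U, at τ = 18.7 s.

For first-order series with pure A initially, C_D(τ) = k₁C_{A0}/(k₂−k₁)·(e^(−k₁τ) − e^(−k₂τ)).
e^(−k₁τ) = e^(−0.0542×18.7) = e^(−1.014) = 0.3629; e^(−k₂τ) = e^(−2.468) = 0.08472.
C_D = 0.0542×4.71/(0.132−0.0542) × (0.3629−0.08472) = 3.281×0.2782 = 0.9129 kmol/m³.
C_A = C_{A0}e^(−k₁τ) = 1.709 kmol/m³, so C_U = C_{A0}−C_A−C_D = 2.088 kmol/m³; C_D/C_U = 0.437.

0.437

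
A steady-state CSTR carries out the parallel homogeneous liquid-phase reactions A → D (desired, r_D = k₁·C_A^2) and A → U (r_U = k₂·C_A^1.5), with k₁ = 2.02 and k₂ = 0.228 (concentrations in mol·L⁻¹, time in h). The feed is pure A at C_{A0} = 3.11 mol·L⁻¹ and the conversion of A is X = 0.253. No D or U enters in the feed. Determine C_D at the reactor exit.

Exit C_A = C_{A0}(1−X) = 3.11×0.747 = 2.323 mol·L⁻¹.
Rates in a CSTR are evaluated at the outlet concentration: r_D = 2.02×2.323^2 = 10.90, r_U = 0.228×2.323^1.5 = 0.8073.
Fraction of consumed A going to D: r_D/(r_D+r_U) = 0.9311.
C_D = 0.9311·C_{A0}·X = 0.9311×3.11×0.253 = 0.733 mol·L⁻¹.

0.733 mol·L⁻¹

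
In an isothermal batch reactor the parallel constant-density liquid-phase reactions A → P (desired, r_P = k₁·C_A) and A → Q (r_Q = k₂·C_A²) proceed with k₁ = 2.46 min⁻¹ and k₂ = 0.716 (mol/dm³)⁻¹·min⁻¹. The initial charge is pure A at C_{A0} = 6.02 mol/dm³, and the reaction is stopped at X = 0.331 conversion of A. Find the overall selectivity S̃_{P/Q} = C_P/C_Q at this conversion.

C_A = C_{A0}(1−X) = 4.027 mol/dm³.
Along a PFR/batch, dC_P/dC_A = −r_P/(r_P+r_Q) = −k₁/(k₁+k₂·C_A).
Integrating from C_{A0} to C_A: C_P = (2.46/0.716)·ln[(2.46+0.716·6.02)/(2.46+0.716·4.03)] = 3.436·ln(6.770/5.344) = 0.8131 mol/dm³.
C_Q = (C_{A0}−C_A)−C_P = 1.180 mol/dm³; S̃_{P/Q} = 0.8131/1.180 = 0.689.

0.689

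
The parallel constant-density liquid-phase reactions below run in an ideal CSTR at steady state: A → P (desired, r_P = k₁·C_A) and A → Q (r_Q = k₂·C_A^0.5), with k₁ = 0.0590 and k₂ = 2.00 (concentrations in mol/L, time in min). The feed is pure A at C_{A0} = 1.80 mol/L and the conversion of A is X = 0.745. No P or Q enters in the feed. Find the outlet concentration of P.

0.0263 mol/L

Exit C_A = C_{A0}(1−X) = 1.80×0.255 = 0.4590 mol/L.
In a CSTR the entire volume is at exit conditions, so r_P = 0.0590×0.4590 = 0.02708 and r_Q = 2.00×0.4590^0.5 = 1.355.
Fraction of consumed A going to P: r_P/(r_P+r_Q) = 0.01959.
C_P = 0.01959·C_{A0}·X = 0.01959×1.80×0.745 = 0.0263 mol/L.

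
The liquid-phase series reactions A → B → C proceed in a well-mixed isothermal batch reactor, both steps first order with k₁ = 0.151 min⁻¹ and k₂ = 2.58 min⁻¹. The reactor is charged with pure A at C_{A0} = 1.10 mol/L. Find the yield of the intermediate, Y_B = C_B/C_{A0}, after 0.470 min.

0.0394

For first-order series with pure A initially, C_B(t) = k₁C_{A0}/(k₂−k₁)·(e^(−k₁t) − e^(−k₂t)).
e^(−k₁t) = e^(−0.151×0.470) = e^(−0.07097) = 0.9315; e^(−k₂t) = e^(−1.213) = 0.2974.
C_B = 0.151×1.10/(2.58−0.151) × (0.9315−0.2974) = 0.06838×0.6341 = 0.04336 mol/L.
Y_B = C_B/C_{A0} = 0.04336/1.10 = 0.0394.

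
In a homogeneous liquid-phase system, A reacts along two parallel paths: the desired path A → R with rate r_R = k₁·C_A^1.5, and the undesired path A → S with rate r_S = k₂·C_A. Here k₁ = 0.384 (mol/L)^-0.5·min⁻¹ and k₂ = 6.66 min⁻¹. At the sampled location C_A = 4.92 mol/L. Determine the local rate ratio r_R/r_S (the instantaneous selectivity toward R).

0.128

S_{R/S} = r_R/r_S = (k₁·C_A^1.5)/(k₂·C_A) = (k₁/k₂)·C_A^0.5.
= (0.384×4.920^1.5) / (6.66×4.920) = 4.191/32.77 = 0.128.
Since the desired path is higher order in A, keeping C_A high (PFR or concentrated feed) favours R.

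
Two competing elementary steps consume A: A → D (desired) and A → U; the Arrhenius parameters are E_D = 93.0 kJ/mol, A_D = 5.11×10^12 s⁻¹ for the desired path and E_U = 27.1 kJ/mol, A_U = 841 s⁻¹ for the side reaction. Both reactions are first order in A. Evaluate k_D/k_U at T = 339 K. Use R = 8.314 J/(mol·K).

0.426

k_D/k_U = (A_D/A_U)·exp[−(E_D−E_U)/(RT)] = (A_D/A_U)·exp[(E_U−E_D)/(RT)].
(E_U−E_D)/(RT) = (27.1−93.0)×10³/(8.314×339) = -65900/2818 = -23.38.
k_D/k_U = (5.11×10^12/841)·exp(-23.38) = 6.076×10^9 × 7.006×10^-11 = 0.426.
Since E_D > E_U, raising the temperature improves selectivity toward D.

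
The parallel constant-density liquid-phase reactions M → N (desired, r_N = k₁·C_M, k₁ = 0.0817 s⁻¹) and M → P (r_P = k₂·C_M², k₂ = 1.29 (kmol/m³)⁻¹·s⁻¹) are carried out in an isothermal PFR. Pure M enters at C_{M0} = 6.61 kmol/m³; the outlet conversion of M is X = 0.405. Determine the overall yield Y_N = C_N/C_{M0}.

C_M = C_{M0}(1−X) = 3.933 kmol/m³.
Along a PFR/batch, dC_N/dC_M = −r_N/(r_N+r_P) = −k₁/(k₁+k₂·C_M).
Integrating from C_{M0} to C_M: C_N = (0.0817/1.29)·ln[(0.0817+1.29·6.61)/(0.0817+1.29·3.93)] = 0.06333·ln(8.609/5.155) = 0.03247 kmol/m³.
Y_N = C_N/C_{M0} = 0.03247/6.61 = 0.00491.

0.00491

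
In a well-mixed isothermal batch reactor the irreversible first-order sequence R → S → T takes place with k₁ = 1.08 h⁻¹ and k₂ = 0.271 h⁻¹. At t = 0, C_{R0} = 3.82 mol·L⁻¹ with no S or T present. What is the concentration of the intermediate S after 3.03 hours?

Solving the coupled first-order balances gives C_S(t) = [k₁/(k₂−k₁)]·C_{R0}·(e^(−k₁t) − e^(−k₂t)).
e^(−k₁t) = e^(−1.08×3.03) = e^(−3.272) = 0.03792; e^(−k₂t) = e^(−0.8211) = 0.4399.
C_S = 1.08×3.82/(0.271−1.08) × (0.03792−0.4399) = (-5.100)×(-0.4020) = 2.050 mol·L⁻¹.

2.05 mol·L⁻¹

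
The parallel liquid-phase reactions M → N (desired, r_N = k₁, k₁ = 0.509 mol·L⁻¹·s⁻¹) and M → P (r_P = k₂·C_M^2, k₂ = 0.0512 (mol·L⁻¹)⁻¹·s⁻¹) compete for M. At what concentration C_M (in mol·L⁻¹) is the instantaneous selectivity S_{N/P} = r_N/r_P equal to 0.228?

6.60 mol·L⁻¹

S_{N/P} = (k₁/k₂)·C_M^-2 ⇒ C_M = (S·k₂/k₁)^(-0.5).
= (0.228×0.0512/0.509)^(-0.5) = (0.02293)^(-0.5) = 6.60 mol·L⁻¹.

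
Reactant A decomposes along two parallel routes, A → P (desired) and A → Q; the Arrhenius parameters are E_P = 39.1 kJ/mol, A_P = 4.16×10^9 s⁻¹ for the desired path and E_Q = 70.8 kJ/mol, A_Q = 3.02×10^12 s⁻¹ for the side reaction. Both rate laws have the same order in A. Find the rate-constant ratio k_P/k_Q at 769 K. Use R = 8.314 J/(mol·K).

Since both paths have the same order in A, the concentration cancels and S_{P/Q} = k_P/k_Q = (A_P/A_Q)·exp[(E_Q−E_P)/(RT)].
(E_Q−E_P)/(RT) = (70.8−39.1)×10³/(8.314×769) = 31700/6393 = 4.958.
k_P/k_Q = (4.16×10^9/3.02×10^12)·exp(4.958) = 0.001377 × 142.3 = 0.196.

0.196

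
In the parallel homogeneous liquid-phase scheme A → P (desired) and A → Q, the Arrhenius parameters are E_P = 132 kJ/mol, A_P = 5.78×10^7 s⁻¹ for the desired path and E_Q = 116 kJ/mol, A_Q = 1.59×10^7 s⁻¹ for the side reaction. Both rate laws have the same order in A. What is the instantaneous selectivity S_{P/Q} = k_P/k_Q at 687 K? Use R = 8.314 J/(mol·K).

0.221

With equal orders, S_{P/Q} = k_P/k_Q = (A_P/A_Q)·exp[(E_Q−E_P)/(RT)].
(E_Q−E_P)/(RT) = (116−132)×10³/(8.314×687) = -16000/5712 = -2.801.
k_P/k_Q = (5.78×10^7/1.59×10^7)·exp(-2.801) = 3.635 × 0.06073 = 0.221.
Since E_P > E_Q, raising the temperature improves selectivity toward P.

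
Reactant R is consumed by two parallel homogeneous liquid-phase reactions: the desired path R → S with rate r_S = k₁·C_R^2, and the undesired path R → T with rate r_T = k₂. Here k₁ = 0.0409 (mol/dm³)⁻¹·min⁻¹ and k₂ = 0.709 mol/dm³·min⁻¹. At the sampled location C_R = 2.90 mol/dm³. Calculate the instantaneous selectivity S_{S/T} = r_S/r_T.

S_{S/T} = r_S/r_T = (k₁·C_R^2)/(k₂) = (k₁/k₂)·C_R^2.
= (0.0409×2.900^2) / (0.709) = 0.3440/0.7090 = 0.485.

0.485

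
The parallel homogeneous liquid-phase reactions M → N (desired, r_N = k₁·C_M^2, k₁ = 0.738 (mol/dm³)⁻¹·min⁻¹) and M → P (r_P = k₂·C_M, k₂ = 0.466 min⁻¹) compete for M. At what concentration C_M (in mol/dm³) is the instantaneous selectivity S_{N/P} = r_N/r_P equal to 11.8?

S_{N/P} = (k₁/k₂)·C_M ⇒ C_M = S·k₂/k₁.
= 11.8×0.466/0.738 = 7.45 mol/dm³.

7.45 mol/dm³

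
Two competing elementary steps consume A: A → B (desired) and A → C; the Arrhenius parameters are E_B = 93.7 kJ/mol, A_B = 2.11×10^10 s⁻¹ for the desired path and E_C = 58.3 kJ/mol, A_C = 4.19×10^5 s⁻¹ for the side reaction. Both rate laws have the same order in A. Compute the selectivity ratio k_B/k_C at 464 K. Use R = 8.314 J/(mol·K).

Since both paths have the same order in A, the concentration cancels and S_{B/C} = k_B/k_C = (A_B/A_C)·exp[(E_C−E_B)/(RT)].
(E_C−E_B)/(RT) = (58.3−93.7)×10³/(8.314×464) = -35400/3858 = -9.176.
k_B/k_C = (2.11×10^10/4.19×10^5)·exp(-9.176) = 50358 × 1.034×10^-4 = 5.21.

5.21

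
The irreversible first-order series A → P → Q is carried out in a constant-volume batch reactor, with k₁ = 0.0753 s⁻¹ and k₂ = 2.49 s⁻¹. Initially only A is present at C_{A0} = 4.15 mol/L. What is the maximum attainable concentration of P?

For a first-order series the maximum intermediate yield is C_{P,max}/C_{A0} = (k₁/k₂)^[k₂/(k₂−k₁)].
= (0.0753/2.49)^(2.49/(2.49−0.0753)) = (0.03024)^(1.031) = 0.02712.
C_{P,max} = 0.02712×4.15 = 0.113 mol/L.

0.113 mol/L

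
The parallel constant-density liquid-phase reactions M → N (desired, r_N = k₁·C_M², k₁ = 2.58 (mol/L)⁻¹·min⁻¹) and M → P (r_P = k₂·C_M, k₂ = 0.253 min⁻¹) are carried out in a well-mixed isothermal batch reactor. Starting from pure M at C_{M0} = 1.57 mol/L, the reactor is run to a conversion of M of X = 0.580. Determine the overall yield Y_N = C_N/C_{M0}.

C_M = C_{M0}(1−X) = 0.6594 mol/L.
Along a PFR/batch, dC_P/dC_M = −r_P/(r_N+r_P) = −k₂/(k₂+k₁·C_M).
Integrating from C_{M0} to C_M: C_P = (0.253/2.58)·ln[(0.253+2.58·1.57)/(0.253+2.58·0.659)] = 0.09806·ln(4.304/1.954) = 0.07741 mol/L.
Then C_N = (C_{M0}−C_M) − C_P = 0.9106 − 0.07741 = 0.8332 mol/L.
Y_N = C_N/C_{M0} = 0.8332/1.57 = 0.531.

0.531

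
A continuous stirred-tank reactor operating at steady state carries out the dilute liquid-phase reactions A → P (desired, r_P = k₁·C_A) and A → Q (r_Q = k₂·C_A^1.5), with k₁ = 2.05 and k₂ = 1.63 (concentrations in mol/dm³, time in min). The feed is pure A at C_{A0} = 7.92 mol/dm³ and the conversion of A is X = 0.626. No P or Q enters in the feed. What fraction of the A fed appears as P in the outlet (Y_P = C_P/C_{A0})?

Exit C_A = C_{A0}(1−X) = 7.92×0.374 = 2.962 mol/dm³.
Rates in a CSTR are evaluated at the outlet concentration: r_P = 2.05×2.962 = 6.072, r_Q = 1.63×2.962^1.5 = 8.310.
Fraction of consumed A going to P: r_P/(r_P+r_Q) = 0.4222.
C_P = 0.4222·C_{A0}·X = 0.4222×7.92×0.626 = 2.09 mol/dm³; Y_P = C_P/C_{A0} = 0.264.

0.264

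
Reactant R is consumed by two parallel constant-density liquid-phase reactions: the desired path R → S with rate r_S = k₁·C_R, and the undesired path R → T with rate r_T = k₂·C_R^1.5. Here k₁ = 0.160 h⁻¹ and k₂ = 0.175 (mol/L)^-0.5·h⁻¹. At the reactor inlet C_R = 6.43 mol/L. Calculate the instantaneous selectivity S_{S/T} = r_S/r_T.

0.361

S_{S/T} = r_S/r_T = (k₁·C_R)/(k₂·C_R^1.5) = (k₁/k₂)·C_R^-0.5.
= (0.160×6.430) / (0.175×6.430^1.5) = 1.029/2.853 = 0.361.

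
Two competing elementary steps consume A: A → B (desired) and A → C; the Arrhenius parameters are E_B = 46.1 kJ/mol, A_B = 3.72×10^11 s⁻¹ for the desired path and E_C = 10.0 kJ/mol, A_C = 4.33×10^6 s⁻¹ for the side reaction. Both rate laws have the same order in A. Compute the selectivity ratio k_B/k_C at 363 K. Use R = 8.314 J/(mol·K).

Since both paths have the same order in A, the concentration cancels and S_{B/C} = k_B/k_C = (A_B/A_C)·exp[(E_C−E_B)/(RT)].
(E_C−E_B)/(RT) = (10.0−46.1)×10³/(8.314×363) = -36100/3018 = -11.96.
k_B/k_C = (3.72×10^11/4.33×10^6)·exp(-11.96) = 85912 × 6.385×10^-6 = 0.549.
Since E_B > E_C, raising the temperature improves selectivity toward B.

0.549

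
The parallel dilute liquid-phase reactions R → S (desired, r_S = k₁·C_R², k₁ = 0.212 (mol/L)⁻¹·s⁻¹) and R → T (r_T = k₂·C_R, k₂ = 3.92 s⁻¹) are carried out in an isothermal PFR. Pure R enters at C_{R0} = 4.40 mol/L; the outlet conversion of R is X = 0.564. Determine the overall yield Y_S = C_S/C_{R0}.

0.0818

C_R = C_{R0}(1−X) = 1.918 mol/L.
Along a PFR/batch, dC_T/dC_R = −r_T/(r_S+r_T) = −k₂/(k₂+k₁·C_R).
Integrating from C_{R0} to C_R: C_T = (3.92/0.212)·ln[(3.92+0.212·4.40)/(3.92+0.212·1.92)] = 18.49·ln(4.853/4.327) = 2.122 mol/L.
Then C_S = (C_{R0}−C_R) − C_T = 2.482 − 2.122 = 0.3598 mol/L.
Y_S = C_S/C_{R0} = 0.3598/4.40 = 0.0818.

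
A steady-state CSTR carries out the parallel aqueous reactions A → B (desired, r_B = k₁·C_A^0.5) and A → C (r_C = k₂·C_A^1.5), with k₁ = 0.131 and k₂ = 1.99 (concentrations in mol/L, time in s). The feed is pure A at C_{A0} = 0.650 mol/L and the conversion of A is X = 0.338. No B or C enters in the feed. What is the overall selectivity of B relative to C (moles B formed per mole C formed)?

0.153

Exit C_A = C_{A0}(1−X) = 0.650×0.662 = 0.4303 mol/L.
A CSTR operates uniformly at the exit composition, giving r_B = 0.08593 and r_C = 0.5617 (each k·C_A^n at C_A = 0.4303).
Overall selectivity = C_B/C_C = r_Bτ/(r_Cτ) = r_B/r_C = 0.153.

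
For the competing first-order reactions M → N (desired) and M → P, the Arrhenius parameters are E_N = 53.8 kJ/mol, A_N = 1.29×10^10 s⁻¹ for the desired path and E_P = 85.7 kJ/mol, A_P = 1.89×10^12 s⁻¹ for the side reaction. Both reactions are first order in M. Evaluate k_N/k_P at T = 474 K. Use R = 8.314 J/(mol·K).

22.4

k_N/k_P = (A_N/A_P)·exp[−(E_N−E_P)/(RT)] = (A_N/A_P)·exp[(E_P−E_N)/(RT)].
(E_P−E_N)/(RT) = (85.7−53.8)×10³/(8.314×474) = 31900/3941 = 8.095.
k_N/k_P = (1.29×10^10/1.89×10^12)·exp(8.095) = 0.006825 × 3277 = 22.4.
Since E_N < E_P, lowering the temperature improves selectivity toward N.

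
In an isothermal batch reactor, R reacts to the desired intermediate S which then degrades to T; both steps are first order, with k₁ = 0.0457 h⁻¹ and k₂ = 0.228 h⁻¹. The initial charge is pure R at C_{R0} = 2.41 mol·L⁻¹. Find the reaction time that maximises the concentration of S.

8.82 h

The intermediate peaks when r₁ = r₂, i.e. k₁e^(−k₁t) = k₂e^(−k₂t), giving t_opt = ln(k₂/k₁)/(k₂−k₁).
= ln(0.228/0.0457)/(0.228−0.0457) = ln(4.989)/0.1823 = 1.607/0.1823 = 8.82 h.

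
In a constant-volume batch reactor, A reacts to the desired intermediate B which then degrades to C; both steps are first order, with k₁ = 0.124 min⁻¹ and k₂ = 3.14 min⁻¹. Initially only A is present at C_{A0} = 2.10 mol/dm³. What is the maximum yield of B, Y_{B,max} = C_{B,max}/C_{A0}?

0.0346

Evaluating C_B at t_opt = ln(k₂/k₁)/(k₂−k₁) gives C_{B,max}/C_{A0} = (k₁/k₂)^[k₂/(k₂−k₁)].
= (0.124/3.14)^(3.14/(3.14−0.124)) = (0.03949)^(1.041) = 0.03458.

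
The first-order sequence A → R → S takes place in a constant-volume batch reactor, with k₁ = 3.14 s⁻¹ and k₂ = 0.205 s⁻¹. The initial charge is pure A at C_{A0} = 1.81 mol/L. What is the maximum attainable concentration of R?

1.50 mol/L

At the optimum, C_{R,max}/C_{A0} = (k₁/k₂)^[k₂/(k₂−k₁)].
= (3.14/0.205)^(0.205/(0.205−3.14)) = (15.32)^(-0.06985) = 0.8265.
C_{R,max} = 0.8265×1.81 = 1.50 mol/L.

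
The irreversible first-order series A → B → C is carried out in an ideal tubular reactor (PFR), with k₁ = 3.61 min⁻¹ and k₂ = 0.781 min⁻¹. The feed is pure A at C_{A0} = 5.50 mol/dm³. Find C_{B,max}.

At the optimum, C_{B,max}/C_{A0} = (k₁/k₂)^[k₂/(k₂−k₁)].
= (3.61/0.781)^(0.781/(0.781−3.61)) = (4.622)^(-0.2761) = 0.6553.
C_{B,max} = 0.6553×5.50 = 3.60 mol/dm³.

3.60 mol/dm³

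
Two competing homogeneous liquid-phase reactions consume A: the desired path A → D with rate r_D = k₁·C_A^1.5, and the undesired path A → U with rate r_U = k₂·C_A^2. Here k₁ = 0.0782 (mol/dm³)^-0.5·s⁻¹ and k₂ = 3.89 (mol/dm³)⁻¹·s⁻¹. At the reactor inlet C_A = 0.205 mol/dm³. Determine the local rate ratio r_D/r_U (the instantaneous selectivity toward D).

0.0444

S_{D/U} = r_D/r_U = (k₁·C_A^1.5)/(k₂·C_A^2) = (k₁/k₂)·C_A^-0.5.
= (0.0782×0.2050^1.5) / (3.89×0.2050^2) = 0.007258/0.1635 = 0.0444.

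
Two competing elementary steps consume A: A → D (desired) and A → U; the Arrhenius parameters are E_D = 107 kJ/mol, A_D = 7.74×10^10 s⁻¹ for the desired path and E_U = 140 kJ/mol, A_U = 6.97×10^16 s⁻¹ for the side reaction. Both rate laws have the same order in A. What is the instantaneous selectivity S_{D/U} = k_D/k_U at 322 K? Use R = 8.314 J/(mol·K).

0.251

k_D/k_U = (A_D/A_U)·exp[−(E_D−E_U)/(RT)] = (A_D/A_U)·exp[(E_U−E_D)/(RT)].
(E_U−E_D)/(RT) = (140−107)×10³/(8.314×322) = 33000/2677 = 12.33.
k_D/k_U = (7.74×10^10/6.97×10^16)·exp(12.33) = 1.110×10^-6 × 2.256×10^5 = 0.251.
Since E_D < E_U, lowering the temperature improves selectivity toward D.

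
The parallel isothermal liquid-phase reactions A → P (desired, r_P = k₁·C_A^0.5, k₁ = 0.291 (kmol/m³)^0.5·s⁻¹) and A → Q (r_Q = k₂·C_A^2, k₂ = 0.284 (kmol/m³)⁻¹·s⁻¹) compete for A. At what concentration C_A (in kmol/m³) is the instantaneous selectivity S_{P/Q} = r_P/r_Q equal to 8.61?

0.242 kmol/m³

S_{P/Q} = (k₁/k₂)·C_A^-1.5 ⇒ C_A = (S·k₂/k₁)^(1/(-1.5)).
= (8.61×0.284/0.291)^(-0.6667) = (8.403)^(-0.6667) = 0.242 kmol/m³.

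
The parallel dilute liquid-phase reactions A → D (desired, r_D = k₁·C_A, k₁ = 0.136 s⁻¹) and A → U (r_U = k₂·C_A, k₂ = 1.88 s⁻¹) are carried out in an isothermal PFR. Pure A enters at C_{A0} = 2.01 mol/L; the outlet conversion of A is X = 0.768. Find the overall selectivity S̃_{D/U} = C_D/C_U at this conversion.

C_A = C_{A0}(1−X) = 0.4663 mol/L.
Both paths are first order in A, so the instantaneous fraction to D is constant: dC_D/d(−C_A) = k₁/(k₁+k₂) = 0.06746.
C_D = 0.06746·(C_{A0}−C_A) = 0.06746×1.544 = 0.104 mol/L.
C_U = (C_{A0}−C_A)−C_D = 1.440 mol/L; S̃_{D/U} = 0.1041/1.440 = 0.0723.

0.0723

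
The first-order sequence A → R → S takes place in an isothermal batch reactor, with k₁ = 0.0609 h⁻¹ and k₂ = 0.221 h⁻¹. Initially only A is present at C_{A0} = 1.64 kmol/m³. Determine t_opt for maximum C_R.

8.05 h

For first-order series the maximum of C_R occurs at t_opt = ln(k₂/k₁)/(k₂−k₁).
= ln(0.221/0.0609)/(0.221−0.0609) = ln(3.629)/0.1601 = 1.289/0.1601 = 8.05 h.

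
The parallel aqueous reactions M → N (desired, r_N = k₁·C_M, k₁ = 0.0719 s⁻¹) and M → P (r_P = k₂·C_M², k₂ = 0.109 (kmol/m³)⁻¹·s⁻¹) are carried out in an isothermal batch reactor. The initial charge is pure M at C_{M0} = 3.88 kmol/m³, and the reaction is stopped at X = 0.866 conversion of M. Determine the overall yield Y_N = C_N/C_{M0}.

C_M = C_{M0}(1−X) = 0.5199 kmol/m³.
Along a PFR/batch, dC_N/dC_M = −r_N/(r_N+r_P) = −k₁/(k₁+k₂·C_M).
Integrating from C_{M0} to C_M: C_N = (0.0719/0.109)·ln[(0.0719+0.109·3.88)/(0.0719+0.109·0.520)] = 0.6596·ln(0.4948/0.1286) = 0.8890 kmol/m³.
Y_N = C_N/C_{M0} = 0.8890/3.88 = 0.229.

0.229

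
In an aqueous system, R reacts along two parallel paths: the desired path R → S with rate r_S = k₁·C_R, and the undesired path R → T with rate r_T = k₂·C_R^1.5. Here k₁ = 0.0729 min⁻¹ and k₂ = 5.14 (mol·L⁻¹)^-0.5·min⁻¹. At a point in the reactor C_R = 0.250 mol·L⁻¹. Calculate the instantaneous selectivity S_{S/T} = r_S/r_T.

S_{S/T} = r_S/r_T = (k₁·C_R)/(k₂·C_R^1.5) = (k₁/k₂)·C_R^-0.5.
= (0.0729×0.2500) / (5.14×0.2500^1.5) = 0.01823/0.6425 = 0.0284.

0.0284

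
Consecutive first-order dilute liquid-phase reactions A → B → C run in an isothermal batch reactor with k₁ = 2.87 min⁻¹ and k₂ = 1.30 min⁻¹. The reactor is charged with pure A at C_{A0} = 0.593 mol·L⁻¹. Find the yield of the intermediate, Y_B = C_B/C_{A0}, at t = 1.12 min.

The intermediate concentration in a first-order A→B→C sequence is C_B = k₁C_{A0}(e^(−k₁t) − e^(−k₂t))/(k₂−k₁).
e^(−k₁t) = e^(−2.87×1.12) = e^(−3.214) = 0.04018; e^(−k₂t) = e^(−1.456) = 0.2332.
C_B = 2.87×0.593/(1.30−2.87) × (0.04018−0.2332) = (-1.084)×(-0.1930) = 0.2092 mol·L⁻¹.
Y_B = C_B/C_{A0} = 0.2092/0.593 = 0.353.

0.353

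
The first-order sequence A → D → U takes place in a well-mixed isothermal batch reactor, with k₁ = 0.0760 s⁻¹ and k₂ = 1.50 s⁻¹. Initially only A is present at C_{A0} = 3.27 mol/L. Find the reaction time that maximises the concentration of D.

For first-order series the maximum of C_D occurs at t_opt = ln(k₂/k₁)/(k₂−k₁).
= ln(1.50/0.0760)/(1.50−0.0760) = ln(19.74)/1.424 = 2.982/1.424 = 2.09 s.

2.09 s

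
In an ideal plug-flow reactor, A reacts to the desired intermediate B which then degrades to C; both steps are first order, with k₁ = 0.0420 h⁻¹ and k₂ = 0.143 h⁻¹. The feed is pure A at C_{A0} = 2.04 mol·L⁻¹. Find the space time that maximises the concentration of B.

For first-order series the maximum of C_B occurs at τ_opt = ln(k₂/k₁)/(k₂−k₁).
= ln(0.143/0.0420)/(0.143−0.0420) = ln(3.405)/0.1010 = 1.225/0.1010 = 12.1 h.

12.1 h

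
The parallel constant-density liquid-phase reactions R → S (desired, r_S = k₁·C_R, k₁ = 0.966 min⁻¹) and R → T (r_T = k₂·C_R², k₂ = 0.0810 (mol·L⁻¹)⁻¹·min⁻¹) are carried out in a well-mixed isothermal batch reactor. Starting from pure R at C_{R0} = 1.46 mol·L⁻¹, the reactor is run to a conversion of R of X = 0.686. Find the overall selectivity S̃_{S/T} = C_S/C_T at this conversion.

C_R = C_{R0}(1−X) = 0.4584 mol·L⁻¹.
Along a PFR/batch, dC_S/dC_R = −r_S/(r_S+r_T) = −k₁/(k₁+k₂·C_R).
Integrating from C_{R0} to C_R: C_S = (0.966/0.0810)·ln[(0.966+0.0810·1.46)/(0.966+0.0810·0.458)] = 11.93·ln(1.084/1.003) = 0.9275 mol·L⁻¹.
C_T = (C_{R0}−C_R)−C_S = 0.07409 mol·L⁻¹; S̃_{S/T} = 0.9275/0.07409 = 12.5.

12.5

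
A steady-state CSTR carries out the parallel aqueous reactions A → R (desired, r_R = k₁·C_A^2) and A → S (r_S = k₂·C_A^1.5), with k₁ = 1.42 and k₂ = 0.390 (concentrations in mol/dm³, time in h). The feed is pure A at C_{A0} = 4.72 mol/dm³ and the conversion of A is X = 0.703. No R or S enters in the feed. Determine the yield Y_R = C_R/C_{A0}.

0.571

Exit C_A = C_{A0}(1−X) = 4.72×0.297 = 1.402 mol/dm³.
In a CSTR the entire volume is at exit conditions, so r_R = 1.42×1.402^2 = 2.791 and r_S = 0.390×1.402^1.5 = 0.6473.
Fraction of consumed A going to R: r_R/(r_R+r_S) = 0.8117.
C_R = 0.8117·C_{A0}·X = 0.8117×4.72×0.703 = 2.69 mol/dm³; Y_R = C_R/C_{A0} = 0.571.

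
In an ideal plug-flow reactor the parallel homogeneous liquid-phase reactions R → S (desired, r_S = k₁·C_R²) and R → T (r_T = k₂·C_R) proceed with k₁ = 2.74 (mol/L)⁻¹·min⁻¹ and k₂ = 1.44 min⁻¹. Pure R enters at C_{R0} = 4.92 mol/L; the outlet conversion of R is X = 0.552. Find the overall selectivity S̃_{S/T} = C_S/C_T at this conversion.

C_R = C_{R0}(1−X) = 2.204 mol/L.
Along a PFR/batch, dC_T/dC_R = −r_T/(r_S+r_T) = −k₂/(k₂+k₁·C_R).
Integrating from C_{R0} to C_R: C_T = (1.44/2.74)·ln[(1.44+2.74·4.92)/(1.44+2.74·2.20)] = 0.5255·ln(14.92/7.479) = 0.3629 mol/L.
Then C_S = (C_{R0}−C_R) − C_T = 2.716 − 0.3629 = 2.353 mol/L.
S̃_{S/T} = C_S/C_T = 2.353/0.3629 = 6.48.

6.48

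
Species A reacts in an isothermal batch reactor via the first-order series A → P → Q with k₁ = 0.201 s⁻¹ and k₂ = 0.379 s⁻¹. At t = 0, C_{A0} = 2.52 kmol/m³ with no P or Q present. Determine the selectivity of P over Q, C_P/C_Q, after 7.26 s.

0.330

The intermediate concentration in a first-order A→B→C sequence is C_P = k₁C_{A0}(e^(−k₁t) − e^(−k₂t))/(k₂−k₁).
e^(−k₁t) = e^(−0.201×7.26) = e^(−1.459) = 0.2324; e^(−k₂t) = e^(−2.752) = 0.06383.
C_P = 0.201×2.52/(0.379−0.201) × (0.2324−0.06383) = 2.846×0.1686 = 0.4797 kmol/m³.
C_A = C_{A0}e^(−k₁t) = 0.5857 kmol/m³, so C_Q = C_{A0}−C_A−C_P = 1.455 kmol/m³; C_P/C_Q = 0.330.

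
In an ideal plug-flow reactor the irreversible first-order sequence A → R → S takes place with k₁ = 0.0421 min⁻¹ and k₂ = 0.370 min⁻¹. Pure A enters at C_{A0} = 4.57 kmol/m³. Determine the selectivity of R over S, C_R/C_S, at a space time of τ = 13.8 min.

The intermediate concentration in a first-order A→B→C sequence is C_R = k₁C_{A0}(e^(−k₁τ) − e^(−k₂τ))/(k₂−k₁).
e^(−k₁τ) = e^(−0.0421×13.8) = e^(−0.5810) = 0.5593; e^(−k₂τ) = e^(−5.106) = 0.006060.
C_R = 0.0421×4.57/(0.370−0.0421) × (0.5593−0.006060) = 0.5868×0.5533 = 0.3246 kmol/m³.
C_A = C_{A0}e^(−k₁τ) = 2.556 kmol/m³, so C_S = C_{A0}−C_A−C_R = 1.689 kmol/m³; C_R/C_S = 0.192.

0.192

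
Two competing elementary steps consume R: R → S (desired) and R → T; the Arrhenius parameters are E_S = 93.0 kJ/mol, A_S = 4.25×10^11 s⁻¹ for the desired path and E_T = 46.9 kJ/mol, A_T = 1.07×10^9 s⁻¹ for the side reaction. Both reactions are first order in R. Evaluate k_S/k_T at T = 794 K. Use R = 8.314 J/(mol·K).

0.368

With equal orders, S_{S/T} = k_S/k_T = (A_S/A_T)·exp[(E_T−E_S)/(RT)].
(E_T−E_S)/(RT) = (46.9−93.0)×10³/(8.314×794) = -46100/6601 = -6.983.
k_S/k_T = (4.25×10^11/1.07×10^9)·exp(-6.983) = 397.2 × 9.271×10^-4 = 0.368.
Since E_S > E_T, raising the temperature improves selectivity toward S.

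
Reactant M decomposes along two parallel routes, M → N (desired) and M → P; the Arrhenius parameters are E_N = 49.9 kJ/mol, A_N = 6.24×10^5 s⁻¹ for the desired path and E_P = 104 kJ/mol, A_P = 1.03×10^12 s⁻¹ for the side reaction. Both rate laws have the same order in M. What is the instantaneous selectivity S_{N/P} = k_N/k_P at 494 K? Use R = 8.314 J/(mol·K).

Since both paths have the same order in M, the concentration cancels and S_{N/P} = k_N/k_P = (A_N/A_P)·exp[(E_P−E_N)/(RT)].
(E_P−E_N)/(RT) = (104−49.9)×10³/(8.314×494) = 54100/4107 = 13.17.
k_N/k_P = (6.24×10^5/1.03×10^12)·exp(13.17) = 6.058×10^-7 × 5.256×10^5 = 0.318.

0.318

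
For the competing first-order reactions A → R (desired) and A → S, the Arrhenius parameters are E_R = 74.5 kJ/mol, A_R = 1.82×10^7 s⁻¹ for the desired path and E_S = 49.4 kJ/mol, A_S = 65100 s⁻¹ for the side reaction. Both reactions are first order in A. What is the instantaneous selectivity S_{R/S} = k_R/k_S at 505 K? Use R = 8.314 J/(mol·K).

0.708

With equal orders, S_{R/S} = k_R/k_S = (A_R/A_S)·exp[(E_S−E_R)/(RT)].
(E_S−E_R)/(RT) = (49.4−74.5)×10³/(8.314×505) = -25100/4199 = -5.978.
k_R/k_S = (1.82×10^7/65100)·exp(-5.978) = 279.6 × 0.002533 = 0.708.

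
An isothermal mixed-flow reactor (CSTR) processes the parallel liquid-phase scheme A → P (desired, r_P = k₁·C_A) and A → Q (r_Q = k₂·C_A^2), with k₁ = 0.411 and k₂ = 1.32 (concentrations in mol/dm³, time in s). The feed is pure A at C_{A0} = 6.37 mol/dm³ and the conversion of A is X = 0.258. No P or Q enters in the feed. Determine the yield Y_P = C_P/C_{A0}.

0.0159

Exit C_A = C_{A0}(1−X) = 6.37×0.742 = 4.727 mol/dm³.
Rates in a CSTR are evaluated at the outlet concentration: r_P = 0.411×4.727 = 1.943, r_Q = 1.32×4.727^2 = 29.49.
Fraction of consumed A going to P: r_P/(r_P+r_Q) = 0.06180.
C_P = 0.06180·C_{A0}·X = 0.06180×6.37×0.258 = 0.102 mol/dm³; Y_P = C_P/C_{A0} = 0.0159.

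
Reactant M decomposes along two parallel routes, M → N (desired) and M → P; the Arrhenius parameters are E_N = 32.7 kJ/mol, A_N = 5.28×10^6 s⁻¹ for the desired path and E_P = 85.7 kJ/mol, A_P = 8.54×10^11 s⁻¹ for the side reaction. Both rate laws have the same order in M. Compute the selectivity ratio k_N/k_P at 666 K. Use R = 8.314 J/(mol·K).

0.0887

With equal orders, S_{N/P} = k_N/k_P = (A_N/A_P)·exp[(E_P−E_N)/(RT)].
(E_P−E_N)/(RT) = (85.7−32.7)×10³/(8.314×666) = 53000/5537 = 9.572.
k_N/k_P = (5.28×10^6/8.54×10^11)·exp(9.572) = 6.183×10^-6 × 14354 = 0.0887.
Since E_N < E_P, lowering the temperature improves selectivity toward N.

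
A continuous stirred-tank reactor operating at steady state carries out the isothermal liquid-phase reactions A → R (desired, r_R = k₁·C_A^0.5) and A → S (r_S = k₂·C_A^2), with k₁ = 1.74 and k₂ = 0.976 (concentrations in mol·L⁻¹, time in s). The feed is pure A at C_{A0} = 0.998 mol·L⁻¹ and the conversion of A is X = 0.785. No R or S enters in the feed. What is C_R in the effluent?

0.742 mol·L⁻¹

Exit C_A = C_{A0}(1−X) = 0.998×0.215 = 0.2146 mol·L⁻¹.
A CSTR operates uniformly at the exit composition, giving r_R = 0.8060 and r_S = 0.04494 (each k·C_A^n at C_A = 0.2146).
Fraction of consumed A going to R: r_R/(r_R+r_S) = 0.9472.
C_R = 0.9472·C_{A0}·X = 0.9472×0.998×0.785 = 0.742 mol·L⁻¹.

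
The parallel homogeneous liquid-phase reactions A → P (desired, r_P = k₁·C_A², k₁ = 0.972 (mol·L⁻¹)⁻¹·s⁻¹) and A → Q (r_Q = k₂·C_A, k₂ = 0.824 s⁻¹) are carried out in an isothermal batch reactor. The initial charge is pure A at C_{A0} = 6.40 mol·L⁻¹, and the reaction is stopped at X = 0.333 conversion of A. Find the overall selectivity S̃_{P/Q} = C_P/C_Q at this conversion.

C_A = C_{A0}(1−X) = 4.269 mol·L⁻¹.
Along a PFR/batch, dC_Q/dC_A = −r_Q/(r_P+r_Q) = −k₂/(k₂+k₁·C_A).
Integrating from C_{A0} to C_A: C_Q = (0.824/0.972)·ln[(0.824+0.972·6.40)/(0.824+0.972·4.27)] = 0.8477·ln(7.045/4.973) = 0.2952 mol·L⁻¹.
Then C_P = (C_{A0}−C_A) − C_Q = 2.131 − 0.2952 = 1.836 mol·L⁻¹.
S̃_{P/Q} = C_P/C_Q = 1.836/0.2952 = 6.22.

6.22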